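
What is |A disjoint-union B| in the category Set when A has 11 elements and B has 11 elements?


In Set, the coproduct A + B is the disjoint union.
|A + B| = |A| + |B| = 11 + 11 = 22

22


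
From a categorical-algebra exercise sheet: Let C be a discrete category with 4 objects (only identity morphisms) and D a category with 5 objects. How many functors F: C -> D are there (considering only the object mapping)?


A functor from a discrete category C to D is determined by
where each object maps. Each of the 4 objects of C can map
to any of the 5 objects of D independently.
Number of functors = 5^4 = 625

625


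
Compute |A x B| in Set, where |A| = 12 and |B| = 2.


In Set, the product A x B is the Cartesian product.
By the universal property, |A x B| = |A| * |B|.
|A x B| = 12 * 2 = 24

24


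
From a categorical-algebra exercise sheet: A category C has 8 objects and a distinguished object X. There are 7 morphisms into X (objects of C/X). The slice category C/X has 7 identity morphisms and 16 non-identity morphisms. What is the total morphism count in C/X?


In the slice category C/X, objects are morphisms to X.
Identity morphisms: 7 (one per object of C/X).
Non-identity morphisms: 16.
Total = 7 + 16 = 23

23


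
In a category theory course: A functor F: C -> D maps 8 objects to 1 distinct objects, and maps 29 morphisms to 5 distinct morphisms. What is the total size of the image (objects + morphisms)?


The image of F consists of distinct objects and distinct morphisms.
|Im(F)| on objects = 1
|Im(F)| on morphisms = 5
Total image cardinality = 1 + 5 = 6

6


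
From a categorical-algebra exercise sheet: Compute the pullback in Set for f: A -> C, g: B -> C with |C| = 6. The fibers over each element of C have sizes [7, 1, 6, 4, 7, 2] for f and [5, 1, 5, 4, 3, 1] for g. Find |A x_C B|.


The pullback A x_C B consists of pairs (a, b) with f(a) = g(b).
For each element c in C, the fiber product has |f^-1(c)| * |g^-1(c)| elements.
Summing over C: 7 * 5 + 1 * 1 + 6 * 5 + 4 * 4 + 7 * 3 + 2 * 1
= 35 + 1 + 30 + 16 + 21 + 2 = 105

105


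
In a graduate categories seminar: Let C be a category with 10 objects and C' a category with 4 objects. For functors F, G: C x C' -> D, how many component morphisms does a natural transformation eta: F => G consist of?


A natural transformation eta: F => G assigns one component morphism per
object of the domain category.
The domain is the product category C x C', so
|Ob(C x C')| = |Ob(C)| * |Ob(C')| = 10 * 4 = 40.
Therefore eta has 40 component morphisms.

40


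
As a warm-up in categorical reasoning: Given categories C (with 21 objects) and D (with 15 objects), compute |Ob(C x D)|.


The product category C x D has objects that are pairs (c, d).
Number of pairs = |Ob(C)| * |Ob(D)| = 21 * 15 = 315

315


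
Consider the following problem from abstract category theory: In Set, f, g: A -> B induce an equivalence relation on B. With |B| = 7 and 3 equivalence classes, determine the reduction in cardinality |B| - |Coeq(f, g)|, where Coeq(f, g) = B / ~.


The coequalizer Coeq(f, g) = B / ~ has one element per equivalence class.
|B| = 7, |Coeq(f, g)| = 3.
|B| - |Coeq(f, g)| = 7 - 3 = 4.

4


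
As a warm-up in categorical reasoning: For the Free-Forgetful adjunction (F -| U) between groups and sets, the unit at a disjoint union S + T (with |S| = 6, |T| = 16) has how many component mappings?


The unit eta_X: X -> U(F(X)) of the Free-Forgetful adjunction
maps each element of X to a generator of F(X). For X = S + T (disjoint
union in Set), |S + T| = |S| + |T|.
Total mappings = 6 + 16 = 22.

22


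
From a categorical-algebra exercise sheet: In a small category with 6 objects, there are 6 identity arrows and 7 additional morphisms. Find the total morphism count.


Each object has an identity morphism, giving 6 identities.
Adding the 7 non-identity morphisms:
Total = 6 + 7 = 13

13


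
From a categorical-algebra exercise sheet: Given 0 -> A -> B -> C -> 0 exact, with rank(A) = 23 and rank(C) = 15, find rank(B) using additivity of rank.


For a short exact sequence 0 -> A -> B -> C -> 0,
rank is additive: rank(B) = rank(A) + rank(C).
rank(B) = 23 + 15 = 38

38


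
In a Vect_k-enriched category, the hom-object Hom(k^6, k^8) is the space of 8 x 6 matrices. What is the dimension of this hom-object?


In Vect-enriched categories, Hom(k^n, k^m) is the space of m x n matrices.
dim(Hom(k^6, k^8)) = 8 * 6 = 48

48


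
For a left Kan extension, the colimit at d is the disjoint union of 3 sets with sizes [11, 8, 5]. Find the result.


Pointwise, the left Kan extension (Lan_F H)(d) is the colimit, indexed
by the comma category (F downarrow d), of H composed with the
projection (F downarrow d) -> C. Here that colimit is given
as a coproduct (disjoint union) of sets, so its cardinality is the
sum of the sizes of the summands.
Coproduct of sets with sizes: 11 + 8 + 5
= 24

24


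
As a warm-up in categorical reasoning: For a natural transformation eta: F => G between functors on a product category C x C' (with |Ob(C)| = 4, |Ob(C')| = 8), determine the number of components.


A natural transformation eta: F => G assigns one component morphism per
object of the domain category.
The domain is the product category C x C', so
|Ob(C x C')| = |Ob(C)| * |Ob(C')| = 4 * 8 = 32.
Therefore eta has 32 component morphisms.

32


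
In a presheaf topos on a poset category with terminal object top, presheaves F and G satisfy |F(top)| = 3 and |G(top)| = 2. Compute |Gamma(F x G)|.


Global sections of a presheaf on a poset with terminal top satisfy
Gamma(H) ~ H(top). Presheaves admit pointwise products, so
(F x G)(top) = F(top) x G(top) (Cartesian product).
|Gamma(F x G)| = |F(top)| * |G(top)| = 3 * 2 = 6.

6


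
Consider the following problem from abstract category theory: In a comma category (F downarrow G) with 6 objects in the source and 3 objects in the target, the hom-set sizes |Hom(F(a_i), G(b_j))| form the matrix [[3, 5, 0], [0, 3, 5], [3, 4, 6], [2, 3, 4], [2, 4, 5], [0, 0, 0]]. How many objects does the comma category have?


Objects of (F downarrow G) are triples (a, b, h: F(a)->G(b)).
The count equals the sum of all entries in the hom-matrix.
sum(row 0) = 8
sum(row 1) = 8
sum(row 2) = 13
sum(row 3) = 9
sum(row 4) = 11
sum(row 5) = 0
Grand total = 49

49


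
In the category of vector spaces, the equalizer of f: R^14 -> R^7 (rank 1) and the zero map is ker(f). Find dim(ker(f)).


The equalizer of f and the zero map is ker(f).
By the rank-nullity theorem: dim(ker(f)) = dim(domain) - rank(f).
dim(ker(f)) = 14 - 1 = 13

13


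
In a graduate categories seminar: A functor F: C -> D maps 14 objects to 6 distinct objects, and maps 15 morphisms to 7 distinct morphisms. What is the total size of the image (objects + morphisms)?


The image of F consists of distinct objects and distinct morphisms.
|Im(F)| on objects = 6
|Im(F)| on morphisms = 7
Total image cardinality = 6 + 7 = 13

13


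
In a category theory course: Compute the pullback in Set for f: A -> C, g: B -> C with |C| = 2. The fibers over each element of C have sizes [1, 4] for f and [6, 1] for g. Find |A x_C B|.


The pullback A x_C B consists of pairs (a, b) with f(a) = g(b).
For each element c in C, the fiber product has |f^-1(c)| * |g^-1(c)| elements.
Summing over C: 1 * 6 + 4 * 1
= 6 + 4 = 10

10


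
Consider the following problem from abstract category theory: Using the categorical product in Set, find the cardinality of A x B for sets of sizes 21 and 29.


In Set, the product A x B is the Cartesian product.
By the universal property, |A x B| = |A| * |B|.
|A x B| = 21 * 29 = 609

609


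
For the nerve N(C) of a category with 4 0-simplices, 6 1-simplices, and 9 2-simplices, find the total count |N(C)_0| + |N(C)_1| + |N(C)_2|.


The 2-skeleton of the nerve N(C) consists of simplices in dimensions 0, 1, 2:
  |N(C)_0| = 4 (objects)
  |N(C)_1| = 6 (morphisms)
  |N(C)_2| = 9 (composable pairs)
Total = 4 + 6 + 9 = 19

19


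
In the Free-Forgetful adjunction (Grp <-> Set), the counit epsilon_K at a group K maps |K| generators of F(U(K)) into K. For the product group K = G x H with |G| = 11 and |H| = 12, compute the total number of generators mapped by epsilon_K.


The counit epsilon_K: F(U(K)) -> K of the Free-Forgetful adjunction
maps |K| generators of F(U(K)) into K. For K = G x H (the product group),
|G x H| = |G| * |H|.
Total generators mapped = 11 * 12 = 132.

132


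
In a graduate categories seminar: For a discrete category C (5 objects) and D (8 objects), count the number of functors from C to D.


A functor from a discrete category C to D is determined by
where each object maps. Each of the 5 objects of C can map
to any of the 8 objects of D independently.
Number of functors = 8^5 = 32768

32768


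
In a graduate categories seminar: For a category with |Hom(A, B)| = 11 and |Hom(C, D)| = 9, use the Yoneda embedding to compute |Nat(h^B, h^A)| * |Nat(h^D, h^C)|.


By the Yoneda lemma, Nat(h^B, h^A) is isomorphic to Hom(A, B),
so |Nat(h^B, h^A)| = |Hom(A, B)| and |Nat(h^D, h^C)| = |Hom(C, D)|.
|Hom(A, B)| = 11, |Hom(C, D)| = 9.
|Nat(h^B, h^A) x Nat(h^D, h^C)| = 11 * 9 = 99

99


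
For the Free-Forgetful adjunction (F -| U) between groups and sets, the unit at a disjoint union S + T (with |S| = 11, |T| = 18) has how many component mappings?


The unit eta_X: X -> U(F(X)) of the Free-Forgetful adjunction
maps each element of X to a generator of F(X). For X = S + T (disjoint
union in Set), |S + T| = |S| + |T|.
Total mappings = 11 + 18 = 29.

29


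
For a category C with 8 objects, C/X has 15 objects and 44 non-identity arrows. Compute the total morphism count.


In the slice category C/X, objects are morphisms to X.
Identity morphisms: 15 (one per object of C/X).
Non-identity morphisms: 44.
Total = 15 + 44 = 59

59


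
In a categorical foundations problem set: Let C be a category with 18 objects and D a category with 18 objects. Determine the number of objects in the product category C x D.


The product category C x D has objects that are pairs (c, d).
Number of pairs = |Ob(C)| * |Ob(D)| = 18 * 18 = 324

324


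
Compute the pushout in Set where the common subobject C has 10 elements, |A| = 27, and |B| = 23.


The pushout A +_C B identifies the images of C in A and B.
|A +_C B| = |A| + |B| - |C| (for injections).
= 27 + 23 - 10 = 40

40


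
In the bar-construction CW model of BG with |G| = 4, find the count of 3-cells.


In the bar-construction CW model of BG, the n-cells are indexed by
n-tuples [g_1|...|g_n] of non-identity elements of G (degenerate
simplices with some g_i = e do not contribute cells), so there are
(|G| - 1)^n n-cells.
For dim = 3 with |G| = 4:
cells = (4 - 1)^3 = 3^3 = 27

27


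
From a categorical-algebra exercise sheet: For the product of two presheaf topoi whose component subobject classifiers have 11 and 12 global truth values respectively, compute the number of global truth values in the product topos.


In a product of presheaf topoi E_1 x E_2, the subobject classifier
is Omega = Omega_1 x Omega_2 (componentwise), so
|Omega(top)| = |Omega_1(top_1)| * |Omega_2(top_2)|.
= 11 * 12 = 132.

132


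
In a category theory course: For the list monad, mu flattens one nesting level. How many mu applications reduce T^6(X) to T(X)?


Each application of mu: T^2 -> T removes one layer of nesting.
Starting at depth 6 (i.e., T^6(X)), we need to reach T(X).
Number of mu applications = 6 - 1 = 5

5


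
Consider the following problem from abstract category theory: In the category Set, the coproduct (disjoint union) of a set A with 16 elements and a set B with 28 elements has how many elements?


In Set, the coproduct A + B is the disjoint union.
|A + B| = |A| + |B| = 16 + 28 = 44

44


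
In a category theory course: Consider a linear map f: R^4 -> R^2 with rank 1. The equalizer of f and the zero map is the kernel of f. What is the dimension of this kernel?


The equalizer of f and the zero map is ker(f).
By the rank-nullity theorem: dim(ker(f)) = dim(domain) - rank(f).
dim(ker(f)) = 4 - 1 = 3

3


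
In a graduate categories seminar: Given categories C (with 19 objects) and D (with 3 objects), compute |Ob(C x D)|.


The product category C x D has objects that are pairs (c, d).
Number of pairs = |Ob(C)| * |Ob(D)| = 19 * 3 = 57

57


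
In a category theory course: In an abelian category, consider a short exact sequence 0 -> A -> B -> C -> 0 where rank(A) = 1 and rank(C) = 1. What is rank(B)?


For a short exact sequence 0 -> A -> B -> C -> 0,
rank is additive: rank(B) = rank(A) + rank(C).
rank(B) = 1 + 1 = 2

2


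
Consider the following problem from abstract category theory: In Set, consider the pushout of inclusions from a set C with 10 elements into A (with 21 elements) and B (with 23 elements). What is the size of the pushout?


The pushout A +_C B identifies the images of C in A and B.
|A +_C B| = |A| + |B| - |C| (for injections).
= 21 + 23 - 10 = 34

34


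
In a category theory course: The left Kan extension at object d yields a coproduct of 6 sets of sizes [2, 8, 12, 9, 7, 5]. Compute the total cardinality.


Pointwise, the left Kan extension (Lan_F H)(d) is the colimit, indexed
by the comma category (F downarrow d), of H composed with the
projection (F downarrow d) -> C. Here that colimit is given
as a coproduct (disjoint union) of sets, so its cardinality is the
sum of the sizes of the summands.
Coproduct of sets with sizes: 2 + 8 + 12 + 9 + 7 + 5
= 43

43


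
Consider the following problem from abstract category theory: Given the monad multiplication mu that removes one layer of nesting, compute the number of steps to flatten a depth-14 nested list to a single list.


Each application of mu: T^2 -> T removes one layer of nesting.
Starting at depth 14 (i.e., T^14(X)), we need to reach T(X).
Number of mu applications = 14 - 1 = 13

13


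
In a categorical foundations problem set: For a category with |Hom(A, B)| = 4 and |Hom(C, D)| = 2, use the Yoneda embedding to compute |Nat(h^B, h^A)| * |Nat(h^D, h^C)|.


By the Yoneda lemma, Nat(h^B, h^A) is isomorphic to Hom(A, B),
so |Nat(h^B, h^A)| = |Hom(A, B)| and |Nat(h^D, h^C)| = |Hom(C, D)|.
|Hom(A, B)| = 4, |Hom(C, D)| = 2.
|Nat(h^B, h^A) x Nat(h^D, h^C)| = 4 * 2 = 8

8


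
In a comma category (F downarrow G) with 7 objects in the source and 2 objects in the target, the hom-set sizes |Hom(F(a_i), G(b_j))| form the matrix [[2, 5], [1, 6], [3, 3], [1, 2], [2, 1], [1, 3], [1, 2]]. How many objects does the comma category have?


Objects of (F downarrow G) are triples (a, b, h: F(a)->G(b)).
The count equals the sum of all entries in the hom-matrix.
sum(row 0) = 7
sum(row 1) = 7
sum(row 2) = 6
sum(row 3) = 3
sum(row 4) = 3
sum(row 5) = 4
sum(row 6) = 3
Grand total = 33

33


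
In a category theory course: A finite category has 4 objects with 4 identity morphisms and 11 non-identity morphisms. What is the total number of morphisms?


Each object has an identity morphism, giving 4 identities.
Adding the 11 non-identity morphisms:
Total = 4 + 11 = 15

15


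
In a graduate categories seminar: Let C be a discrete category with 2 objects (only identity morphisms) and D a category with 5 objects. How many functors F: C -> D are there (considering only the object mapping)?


A functor from a discrete category C to D is determined by
where each object maps. Each of the 2 objects of C can map
to any of the 5 objects of D independently.
Number of functors = 5^2 = 25

25


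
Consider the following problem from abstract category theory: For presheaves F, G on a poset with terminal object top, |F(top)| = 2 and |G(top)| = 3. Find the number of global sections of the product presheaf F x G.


Global sections of a presheaf on a poset with terminal top satisfy
Gamma(H) ~ H(top). Presheaves admit pointwise products, so
(F x G)(top) = F(top) x G(top) (Cartesian product).
|Gamma(F x G)| = |F(top)| * |G(top)| = 2 * 3 = 6.

6


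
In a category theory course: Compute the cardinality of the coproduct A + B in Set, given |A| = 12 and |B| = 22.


In Set, the coproduct A + B is the disjoint union.
|A + B| = |A| + |B| = 12 + 22 = 34

34


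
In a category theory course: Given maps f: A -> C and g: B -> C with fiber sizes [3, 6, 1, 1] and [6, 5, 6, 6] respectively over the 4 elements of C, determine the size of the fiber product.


The pullback A x_C B consists of pairs (a, b) with f(a) = g(b).
For each element c in C, the fiber product has |f^-1(c)| * |g^-1(c)| elements.
Summing over C: 3 * 6 + 6 * 5 + 1 * 6 + 1 * 6
= 18 + 30 + 6 + 6 = 60

60


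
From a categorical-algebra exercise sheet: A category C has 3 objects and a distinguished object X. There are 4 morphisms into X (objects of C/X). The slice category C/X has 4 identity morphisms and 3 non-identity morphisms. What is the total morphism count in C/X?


In the slice category C/X, objects are morphisms to X.
Identity morphisms: 4 (one per object of C/X).
Non-identity morphisms: 3.
Total = 4 + 3 = 7

7


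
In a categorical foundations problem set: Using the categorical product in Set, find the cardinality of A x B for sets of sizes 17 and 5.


In Set, the product A x B is the Cartesian product.
By the universal property, |A x B| = |A| * |B|.
|A x B| = 17 * 5 = 85

85


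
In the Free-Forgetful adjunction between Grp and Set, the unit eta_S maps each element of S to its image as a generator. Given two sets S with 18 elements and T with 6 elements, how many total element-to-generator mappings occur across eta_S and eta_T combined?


The unit eta_X: X -> U(F(X)) of the Free-Forgetful adjunction
maps each element of X to a generator of F(X). For X = S + T (disjoint
union in Set), |S + T| = |S| + |T|.
Total mappings = 18 + 6 = 24.

24


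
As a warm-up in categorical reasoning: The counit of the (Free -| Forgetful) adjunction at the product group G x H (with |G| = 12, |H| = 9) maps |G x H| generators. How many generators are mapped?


The counit epsilon_K: F(U(K)) -> K of the Free-Forgetful adjunction
maps |K| generators of F(U(K)) into K. For K = G x H (the product group),
|G x H| = |G| * |H|.
Total generators mapped = 12 * 9 = 108.

108


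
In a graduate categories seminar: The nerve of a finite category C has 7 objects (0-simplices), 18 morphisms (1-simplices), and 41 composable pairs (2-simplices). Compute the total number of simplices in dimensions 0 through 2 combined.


The 2-skeleton of the nerve N(C) consists of simplices in dimensions 0, 1, 2:
  |N(C)_0| = 7 (objects)
  |N(C)_1| = 18 (morphisms)
  |N(C)_2| = 41 (composable pairs)
Total = 7 + 18 + 41 = 66

66


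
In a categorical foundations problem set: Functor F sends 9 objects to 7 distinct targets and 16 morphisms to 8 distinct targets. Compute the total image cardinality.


The image of F consists of distinct objects and distinct morphisms.
|Im(F)| on objects = 7
|Im(F)| on morphisms = 8
Total image cardinality = 7 + 8 = 15

15


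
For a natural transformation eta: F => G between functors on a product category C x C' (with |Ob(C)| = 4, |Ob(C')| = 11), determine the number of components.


A natural transformation eta: F => G assigns one component morphism per
object of the domain category.
The domain is the product category C x C', so
|Ob(C x C')| = |Ob(C)| * |Ob(C')| = 4 * 11 = 44.
Therefore eta has 44 component morphisms.

44


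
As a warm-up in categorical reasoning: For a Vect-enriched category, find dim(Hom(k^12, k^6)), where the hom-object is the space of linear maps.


In Vect-enriched categories, Hom(k^n, k^m) is the space of m x n matrices.
dim(Hom(k^12, k^6)) = 6 * 12 = 72

72


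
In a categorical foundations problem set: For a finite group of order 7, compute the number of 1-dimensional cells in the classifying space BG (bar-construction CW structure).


In the bar-construction CW model of BG, the n-cells are indexed by
n-tuples [g_1|...|g_n] of non-identity elements of G (degenerate
simplices with some g_i = e do not contribute cells), so there are
(|G| - 1)^n n-cells.
For dim = 1 with |G| = 7:
cells = (7 - 1)^1 = 6^1 = 6

6


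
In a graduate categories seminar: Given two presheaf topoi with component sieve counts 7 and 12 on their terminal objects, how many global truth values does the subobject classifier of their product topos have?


In a product of presheaf topoi E_1 x E_2, the subobject classifier
is Omega = Omega_1 x Omega_2 (componentwise), so
|Omega(top)| = |Omega_1(top_1)| * |Omega_2(top_2)|.
= 7 * 12 = 84.

84


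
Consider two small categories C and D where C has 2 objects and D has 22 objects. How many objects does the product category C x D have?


The product category C x D has objects that are pairs (c, d).
Number of pairs = |Ob(C)| * |Ob(D)| = 2 * 22 = 44

44


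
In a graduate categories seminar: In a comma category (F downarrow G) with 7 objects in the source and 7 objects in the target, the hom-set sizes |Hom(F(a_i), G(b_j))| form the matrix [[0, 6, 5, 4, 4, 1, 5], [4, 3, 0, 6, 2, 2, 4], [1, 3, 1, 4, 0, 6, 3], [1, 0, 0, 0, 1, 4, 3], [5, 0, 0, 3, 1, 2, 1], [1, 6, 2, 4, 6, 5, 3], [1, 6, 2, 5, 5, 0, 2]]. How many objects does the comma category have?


Objects of (F downarrow G) are triples (a, b, h: F(a)->G(b)).
The count equals the sum of all entries in the hom-matrix.
sum(row 0) = 25
sum(row 1) = 21
sum(row 2) = 18
sum(row 3) = 9
sum(row 4) = 12
sum(row 5) = 27
sum(row 6) = 21
Grand total = 133

133


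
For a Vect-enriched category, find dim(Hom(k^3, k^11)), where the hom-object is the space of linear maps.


In Vect-enriched categories, Hom(k^n, k^m) is the space of m x n matrices.
dim(Hom(k^3, k^11)) = 11 * 3 = 33

33


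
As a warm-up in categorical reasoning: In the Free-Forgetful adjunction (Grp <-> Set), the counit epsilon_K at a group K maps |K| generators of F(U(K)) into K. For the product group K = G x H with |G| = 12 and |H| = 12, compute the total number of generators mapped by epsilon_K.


The counit epsilon_K: F(U(K)) -> K of the Free-Forgetful adjunction
maps |K| generators of F(U(K)) into K. For K = G x H (the product group),
|G x H| = |G| * |H|.
Total generators mapped = 12 * 12 = 144.

144


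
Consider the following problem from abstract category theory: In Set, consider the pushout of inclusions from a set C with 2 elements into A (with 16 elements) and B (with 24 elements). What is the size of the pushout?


The pushout A +_C B identifies the images of C in A and B.
|A +_C B| = |A| + |B| - |C| (for injections).
= 16 + 24 - 2 = 38

38


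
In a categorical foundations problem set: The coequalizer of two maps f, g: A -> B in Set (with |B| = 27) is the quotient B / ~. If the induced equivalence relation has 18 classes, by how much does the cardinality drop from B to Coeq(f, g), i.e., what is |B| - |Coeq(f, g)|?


The coequalizer Coeq(f, g) = B / ~ has one element per equivalence class.
|B| = 27, |Coeq(f, g)| = 18.
|B| - |Coeq(f, g)| = 27 - 18 = 9.

9


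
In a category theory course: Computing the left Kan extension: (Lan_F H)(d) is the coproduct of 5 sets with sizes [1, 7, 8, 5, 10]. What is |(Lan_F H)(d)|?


Pointwise, the left Kan extension (Lan_F H)(d) is the colimit, indexed
by the comma category (F downarrow d), of H composed with the
projection (F downarrow d) -> C. Here that colimit is given
as a coproduct (disjoint union) of sets, so its cardinality is the
sum of the sizes of the summands.
Coproduct of sets with sizes: 1 + 7 + 8 + 5 + 10
= 31

31


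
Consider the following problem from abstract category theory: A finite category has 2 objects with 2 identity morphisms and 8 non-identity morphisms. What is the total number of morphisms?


Each object has an identity morphism, giving 2 identities.
Adding the 8 non-identity morphisms:
Total = 2 + 8 = 10

10


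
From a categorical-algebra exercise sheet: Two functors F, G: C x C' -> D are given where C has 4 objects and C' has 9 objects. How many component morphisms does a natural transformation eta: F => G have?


A natural transformation eta: F => G assigns one component morphism per
object of the domain category.
The domain is the product category C x C', so
|Ob(C x C')| = |Ob(C)| * |Ob(C')| = 4 * 9 = 36.
Therefore eta has 36 component morphisms.

36


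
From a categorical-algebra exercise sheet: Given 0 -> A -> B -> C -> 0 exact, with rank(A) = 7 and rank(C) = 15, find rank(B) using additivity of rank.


For a short exact sequence 0 -> A -> B -> C -> 0,
rank is additive: rank(B) = rank(A) + rank(C).
rank(B) = 7 + 15 = 22

22


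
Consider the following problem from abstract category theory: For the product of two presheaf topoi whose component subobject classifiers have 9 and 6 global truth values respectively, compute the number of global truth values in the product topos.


In a product of presheaf topoi E_1 x E_2, the subobject classifier
is Omega = Omega_1 x Omega_2 (componentwise), so
|Omega(top)| = |Omega_1(top_1)| * |Omega_2(top_2)|.
= 9 * 6 = 54.

54


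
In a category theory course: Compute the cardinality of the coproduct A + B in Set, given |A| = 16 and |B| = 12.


In Set, the coproduct A + B is the disjoint union.
|A + B| = |A| + |B| = 16 + 12 = 28

28


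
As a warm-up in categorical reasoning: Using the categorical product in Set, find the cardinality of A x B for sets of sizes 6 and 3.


In Set, the product A x B is the Cartesian product.
By the universal property, |A x B| = |A| * |B|.
|A x B| = 6 * 3 = 18

18


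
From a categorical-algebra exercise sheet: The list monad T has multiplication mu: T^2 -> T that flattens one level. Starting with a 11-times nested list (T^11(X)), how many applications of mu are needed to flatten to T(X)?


Each application of mu: T^2 -> T removes one layer of nesting.
Starting at depth 11 (i.e., T^11(X)), we need to reach T(X).
Number of mu applications = 11 - 1 = 10

10


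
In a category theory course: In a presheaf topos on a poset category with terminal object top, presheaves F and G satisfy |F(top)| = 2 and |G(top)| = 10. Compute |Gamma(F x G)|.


Global sections of a presheaf on a poset with terminal top satisfy
Gamma(H) ~ H(top). Presheaves admit pointwise products, so
(F x G)(top) = F(top) x G(top) (Cartesian product).
|Gamma(F x G)| = |F(top)| * |G(top)| = 2 * 10 = 20.

20


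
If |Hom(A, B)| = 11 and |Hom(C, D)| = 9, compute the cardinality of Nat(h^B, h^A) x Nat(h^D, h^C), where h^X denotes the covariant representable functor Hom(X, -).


By the Yoneda lemma, Nat(h^B, h^A) is isomorphic to Hom(A, B),
so |Nat(h^B, h^A)| = |Hom(A, B)| and |Nat(h^D, h^C)| = |Hom(C, D)|.
|Hom(A, B)| = 11, |Hom(C, D)| = 9.
|Nat(h^B, h^A) x Nat(h^D, h^C)| = 11 * 9 = 99

99


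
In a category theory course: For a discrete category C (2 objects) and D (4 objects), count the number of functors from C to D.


A functor from a discrete category C to D is determined by
where each object maps. Each of the 2 objects of C can map
to any of the 4 objects of D independently.
Number of functors = 4^2 = 16

16


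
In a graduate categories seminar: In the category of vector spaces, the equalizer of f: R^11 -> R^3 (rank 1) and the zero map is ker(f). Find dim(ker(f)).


The equalizer of f and the zero map is ker(f).
By the rank-nullity theorem: dim(ker(f)) = dim(domain) - rank(f).
dim(ker(f)) = 11 - 1 = 10

10


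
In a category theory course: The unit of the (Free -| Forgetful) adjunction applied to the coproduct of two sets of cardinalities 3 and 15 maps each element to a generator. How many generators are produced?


The unit eta_X: X -> U(F(X)) of the Free-Forgetful adjunction
maps each element of X to a generator of F(X). For X = S + T (disjoint
union in Set), |S + T| = |S| + |T|.
Total mappings = 3 + 15 = 18.

18


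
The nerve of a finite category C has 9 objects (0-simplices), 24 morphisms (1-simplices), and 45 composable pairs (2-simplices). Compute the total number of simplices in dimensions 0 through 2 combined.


The 2-skeleton of the nerve N(C) consists of simplices in dimensions 0, 1, 2:
  |N(C)_0| = 9 (objects)
  |N(C)_1| = 24 (morphisms)
  |N(C)_2| = 45 (composable pairs)
Total = 9 + 24 + 45 = 78

78


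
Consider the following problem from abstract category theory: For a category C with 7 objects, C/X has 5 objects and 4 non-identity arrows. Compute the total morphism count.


In the slice category C/X, objects are morphisms to X.
Identity morphisms: 5 (one per object of C/X).
Non-identity morphisms: 4.
Total = 5 + 4 = 9

9


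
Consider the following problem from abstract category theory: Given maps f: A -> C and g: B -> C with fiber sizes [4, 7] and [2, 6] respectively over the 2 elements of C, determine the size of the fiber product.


The pullback A x_C B consists of pairs (a, b) with f(a) = g(b).
For each element c in C, the fiber product has |f^-1(c)| * |g^-1(c)| elements.
Summing over C: 4 * 2 + 7 * 6
= 8 + 42 = 50

50


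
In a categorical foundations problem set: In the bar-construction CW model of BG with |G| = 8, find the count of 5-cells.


In the bar-construction CW model of BG, the n-cells are indexed by
n-tuples [g_1|...|g_n] of non-identity elements of G (degenerate
simplices with some g_i = e do not contribute cells), so there are
(|G| - 1)^n n-cells.
For dim = 5 with |G| = 8:
cells = (8 - 1)^5 = 7^5 = 16807

16807


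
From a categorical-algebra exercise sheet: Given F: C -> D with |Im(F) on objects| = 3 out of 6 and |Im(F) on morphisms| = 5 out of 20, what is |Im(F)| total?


The image of F consists of distinct objects and distinct morphisms.
|Im(F)| on objects = 3
|Im(F)| on morphisms = 5
Total image cardinality = 3 + 5 = 8

8


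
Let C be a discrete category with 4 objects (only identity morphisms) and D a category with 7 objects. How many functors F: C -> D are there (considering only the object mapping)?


A functor from a discrete category C to D is determined by
where each object maps. Each of the 4 objects of C can map
to any of the 7 objects of D independently.
Number of functors = 7^4 = 2401

2401


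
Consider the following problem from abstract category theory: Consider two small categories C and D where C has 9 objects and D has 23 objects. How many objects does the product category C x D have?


The product category C x D has objects that are pairs (c, d).
Number of pairs = |Ob(C)| * |Ob(D)| = 9 * 23 = 207

207


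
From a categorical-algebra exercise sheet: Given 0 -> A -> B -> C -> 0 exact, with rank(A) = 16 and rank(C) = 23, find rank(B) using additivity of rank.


For a short exact sequence 0 -> A -> B -> C -> 0,
rank is additive: rank(B) = rank(A) + rank(C).
rank(B) = 16 + 23 = 39

39


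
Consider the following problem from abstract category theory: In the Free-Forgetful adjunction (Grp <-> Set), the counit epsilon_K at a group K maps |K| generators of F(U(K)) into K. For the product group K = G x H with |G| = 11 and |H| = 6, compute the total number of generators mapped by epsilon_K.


The counit epsilon_K: F(U(K)) -> K of the Free-Forgetful adjunction
maps |K| generators of F(U(K)) into K. For K = G x H (the product group),
|G x H| = |G| * |H|.
Total generators mapped = 11 * 6 = 66.

66


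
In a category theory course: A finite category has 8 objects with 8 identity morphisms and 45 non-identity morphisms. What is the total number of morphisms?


Each object has an identity morphism, giving 8 identities.
Adding the 45 non-identity morphisms:
Total = 8 + 45 = 53

53


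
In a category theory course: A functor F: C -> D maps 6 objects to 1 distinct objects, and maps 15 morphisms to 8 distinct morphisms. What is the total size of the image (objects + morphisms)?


The image of F consists of distinct objects and distinct morphisms.
|Im(F)| on objects = 1
|Im(F)| on morphisms = 8
Total image cardinality = 1 + 8 = 9

9


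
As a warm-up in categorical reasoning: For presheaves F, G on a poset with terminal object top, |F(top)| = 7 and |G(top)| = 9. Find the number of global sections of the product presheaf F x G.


Global sections of a presheaf on a poset with terminal top satisfy
Gamma(H) ~ H(top). Presheaves admit pointwise products, so
(F x G)(top) = F(top) x G(top) (Cartesian product).
|Gamma(F x G)| = |F(top)| * |G(top)| = 7 * 9 = 63.

63


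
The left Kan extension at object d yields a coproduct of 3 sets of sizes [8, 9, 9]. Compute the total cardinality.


Pointwise, the left Kan extension (Lan_F H)(d) is the colimit, indexed
by the comma category (F downarrow d), of H composed with the
projection (F downarrow d) -> C. Here that colimit is given
as a coproduct (disjoint union) of sets, so its cardinality is the
sum of the sizes of the summands.
Coproduct of sets with sizes: 8 + 9 + 9
= 26

26


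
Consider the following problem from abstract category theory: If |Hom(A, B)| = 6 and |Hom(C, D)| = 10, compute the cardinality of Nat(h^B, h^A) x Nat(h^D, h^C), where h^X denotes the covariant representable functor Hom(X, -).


By the Yoneda lemma, Nat(h^B, h^A) is isomorphic to Hom(A, B),
so |Nat(h^B, h^A)| = |Hom(A, B)| and |Nat(h^D, h^C)| = |Hom(C, D)|.
|Hom(A, B)| = 6, |Hom(C, D)| = 10.
|Nat(h^B, h^A) x Nat(h^D, h^C)| = 6 * 10 = 60

60


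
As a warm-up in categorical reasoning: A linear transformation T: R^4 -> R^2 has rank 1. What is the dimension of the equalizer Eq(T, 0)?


The equalizer of f and the zero map is ker(f).
By the rank-nullity theorem: dim(ker(f)) = dim(domain) - rank(f).
dim(ker(f)) = 4 - 1 = 3

3


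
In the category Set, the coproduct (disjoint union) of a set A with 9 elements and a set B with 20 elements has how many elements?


In Set, the coproduct A + B is the disjoint union.
|A + B| = |A| + |B| = 9 + 20 = 29

29


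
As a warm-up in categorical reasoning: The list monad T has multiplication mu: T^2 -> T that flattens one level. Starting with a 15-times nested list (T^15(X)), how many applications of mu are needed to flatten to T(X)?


Each application of mu: T^2 -> T removes one layer of nesting.
Starting at depth 15 (i.e., T^15(X)), we need to reach T(X).
Number of mu applications = 15 - 1 = 14

14


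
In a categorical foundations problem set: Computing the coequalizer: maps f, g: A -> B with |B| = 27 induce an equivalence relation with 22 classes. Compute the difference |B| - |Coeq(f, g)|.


The coequalizer Coeq(f, g) = B / ~ has one element per equivalence class.
|B| = 27, |Coeq(f, g)| = 22.
|B| - |Coeq(f, g)| = 27 - 22 = 5.

5


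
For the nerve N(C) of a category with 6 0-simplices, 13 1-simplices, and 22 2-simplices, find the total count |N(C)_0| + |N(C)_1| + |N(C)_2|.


The 2-skeleton of the nerve N(C) consists of simplices in dimensions 0, 1, 2:
  |N(C)_0| = 6 (objects)
  |N(C)_1| = 13 (morphisms)
  |N(C)_2| = 22 (composable pairs)
Total = 6 + 13 + 22 = 41

41


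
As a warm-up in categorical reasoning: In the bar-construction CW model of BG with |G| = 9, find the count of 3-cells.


In the bar-construction CW model of BG, the n-cells are indexed by
n-tuples [g_1|...|g_n] of non-identity elements of G (degenerate
simplices with some g_i = e do not contribute cells), so there are
(|G| - 1)^n n-cells.
For dim = 3 with |G| = 9:
cells = (9 - 1)^3 = 8^3 = 512

512


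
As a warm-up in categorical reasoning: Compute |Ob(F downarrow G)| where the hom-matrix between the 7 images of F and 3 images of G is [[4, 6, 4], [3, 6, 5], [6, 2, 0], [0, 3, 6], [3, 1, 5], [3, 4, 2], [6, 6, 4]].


Objects of (F downarrow G) are triples (a, b, h: F(a)->G(b)).
The count equals the sum of all entries in the hom-matrix.
sum(row 0) = 14
sum(row 1) = 14
sum(row 2) = 8
sum(row 3) = 9
sum(row 4) = 9
sum(row 5) = 9
sum(row 6) = 16
Grand total = 79

79


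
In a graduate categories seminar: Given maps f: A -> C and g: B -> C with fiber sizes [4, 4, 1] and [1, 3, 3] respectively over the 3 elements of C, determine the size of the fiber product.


The pullback A x_C B consists of pairs (a, b) with f(a) = g(b).
For each element c in C, the fiber product has |f^-1(c)| * |g^-1(c)| elements.
Summing over C: 4 * 1 + 4 * 3 + 1 * 3
= 4 + 12 + 3 = 19

19


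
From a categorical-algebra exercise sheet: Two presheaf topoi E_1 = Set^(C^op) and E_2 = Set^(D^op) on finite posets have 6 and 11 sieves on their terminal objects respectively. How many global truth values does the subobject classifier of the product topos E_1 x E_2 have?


In a product of presheaf topoi E_1 x E_2, the subobject classifier
is Omega = Omega_1 x Omega_2 (componentwise), so
|Omega(top)| = |Omega_1(top_1)| * |Omega_2(top_2)|.
= 6 * 11 = 66.

66


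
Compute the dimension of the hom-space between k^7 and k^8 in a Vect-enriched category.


In Vect-enriched categories, Hom(k^n, k^m) is the space of m x n matrices.
dim(Hom(k^7, k^8)) = 8 * 7 = 56

56


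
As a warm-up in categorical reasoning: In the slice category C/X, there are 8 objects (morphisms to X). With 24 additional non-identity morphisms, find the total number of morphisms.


In the slice category C/X, objects are morphisms to X.
Identity morphisms: 8 (one per object of C/X).
Non-identity morphisms: 24.
Total = 8 + 24 = 32

32


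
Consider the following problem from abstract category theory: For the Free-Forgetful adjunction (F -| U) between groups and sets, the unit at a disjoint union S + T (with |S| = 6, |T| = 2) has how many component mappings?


The unit eta_X: X -> U(F(X)) of the Free-Forgetful adjunction
maps each element of X to a generator of F(X). For X = S + T (disjoint
union in Set), |S + T| = |S| + |T|.
Total mappings = 6 + 2 = 8.

8


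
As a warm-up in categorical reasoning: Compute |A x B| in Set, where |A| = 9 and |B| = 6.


In Set, the product A x B is the Cartesian product.
By the universal property, |A x B| = |A| * |B|.
|A x B| = 9 * 6 = 54

54


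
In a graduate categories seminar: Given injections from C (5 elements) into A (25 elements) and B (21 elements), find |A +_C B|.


The pushout A +_C B identifies the images of C in A and B.
|A +_C B| = |A| + |B| - |C| (for injections).
= 25 + 21 - 5 = 41

41


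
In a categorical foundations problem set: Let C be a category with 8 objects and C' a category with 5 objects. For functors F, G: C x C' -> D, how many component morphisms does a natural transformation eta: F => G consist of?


A natural transformation eta: F => G assigns one component morphism per
object of the domain category.
The domain is the product category C x C', so
|Ob(C x C')| = |Ob(C)| * |Ob(C')| = 8 * 5 = 40.
Therefore eta has 40 component morphisms.

40


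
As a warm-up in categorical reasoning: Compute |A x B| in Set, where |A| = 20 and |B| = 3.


In Set, the product A x B is the Cartesian product.
By the universal property, |A x B| = |A| * |B|.
|A x B| = 20 * 3 = 60

60


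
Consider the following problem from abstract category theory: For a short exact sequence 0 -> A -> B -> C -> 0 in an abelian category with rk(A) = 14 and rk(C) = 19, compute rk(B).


For a short exact sequence 0 -> A -> B -> C -> 0,
rank is additive: rank(B) = rank(A) + rank(C).
rank(B) = 14 + 19 = 33

33


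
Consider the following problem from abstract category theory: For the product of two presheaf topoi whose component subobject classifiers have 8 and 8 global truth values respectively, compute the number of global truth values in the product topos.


In a product of presheaf topoi E_1 x E_2, the subobject classifier
is Omega = Omega_1 x Omega_2 (componentwise), so
|Omega(top)| = |Omega_1(top_1)| * |Omega_2(top_2)|.
= 8 * 8 = 64.

64


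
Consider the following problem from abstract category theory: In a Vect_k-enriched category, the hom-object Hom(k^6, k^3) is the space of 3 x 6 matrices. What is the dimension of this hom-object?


In Vect-enriched categories, Hom(k^n, k^m) is the space of m x n matrices.
dim(Hom(k^6, k^3)) = 3 * 6 = 18

18


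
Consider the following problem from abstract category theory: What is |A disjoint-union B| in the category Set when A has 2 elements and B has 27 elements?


In Set, the coproduct A + B is the disjoint union.
|A + B| = |A| + |B| = 2 + 27 = 29

29
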